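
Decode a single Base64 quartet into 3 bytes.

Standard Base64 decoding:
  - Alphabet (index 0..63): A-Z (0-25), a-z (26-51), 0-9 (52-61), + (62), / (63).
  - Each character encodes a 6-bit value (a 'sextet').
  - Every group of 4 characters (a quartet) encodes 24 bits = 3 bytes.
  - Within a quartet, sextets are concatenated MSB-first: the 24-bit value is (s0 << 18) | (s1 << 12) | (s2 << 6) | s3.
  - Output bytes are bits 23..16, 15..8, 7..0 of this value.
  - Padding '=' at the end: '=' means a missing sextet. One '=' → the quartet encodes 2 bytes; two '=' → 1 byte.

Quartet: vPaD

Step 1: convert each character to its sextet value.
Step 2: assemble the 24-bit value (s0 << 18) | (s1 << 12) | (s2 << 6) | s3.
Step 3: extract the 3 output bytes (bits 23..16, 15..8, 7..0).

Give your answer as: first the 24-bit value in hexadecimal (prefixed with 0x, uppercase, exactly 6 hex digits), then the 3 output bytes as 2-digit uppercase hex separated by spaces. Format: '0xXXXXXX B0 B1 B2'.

Answer: 0xBCF683 BC F6 83

Derivation:
Sextets: v=47, P=15, a=26, D=3
24-bit: (47<<18) | (15<<12) | (26<<6) | 3
      = 0xBC0000 | 0x00F000 | 0x000680 | 0x000003
      = 0xBCF683
Bytes: (v>>16)&0xFF=BC, (v>>8)&0xFF=F6, v&0xFF=83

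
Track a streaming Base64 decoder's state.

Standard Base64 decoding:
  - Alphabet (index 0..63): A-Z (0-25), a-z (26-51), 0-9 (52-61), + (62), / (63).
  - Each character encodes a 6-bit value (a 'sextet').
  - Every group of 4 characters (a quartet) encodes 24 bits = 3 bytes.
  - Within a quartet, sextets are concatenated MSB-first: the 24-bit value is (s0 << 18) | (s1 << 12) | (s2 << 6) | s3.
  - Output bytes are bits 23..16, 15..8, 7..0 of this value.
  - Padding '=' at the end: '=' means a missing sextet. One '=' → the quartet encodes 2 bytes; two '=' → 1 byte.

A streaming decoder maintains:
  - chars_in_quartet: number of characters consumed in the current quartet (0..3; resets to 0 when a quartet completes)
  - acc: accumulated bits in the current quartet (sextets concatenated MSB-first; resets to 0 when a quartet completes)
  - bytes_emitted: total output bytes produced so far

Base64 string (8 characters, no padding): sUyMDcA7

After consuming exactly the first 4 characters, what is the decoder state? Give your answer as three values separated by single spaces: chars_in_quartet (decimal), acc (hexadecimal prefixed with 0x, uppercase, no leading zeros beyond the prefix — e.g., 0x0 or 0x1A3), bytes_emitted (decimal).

Answer: 0 0x0 3

Derivation:
After char 0 ('s'=44): chars_in_quartet=1 acc=0x2C bytes_emitted=0
After char 1 ('U'=20): chars_in_quartet=2 acc=0xB14 bytes_emitted=0
After char 2 ('y'=50): chars_in_quartet=3 acc=0x2C532 bytes_emitted=0
After char 3 ('M'=12): chars_in_quartet=4 acc=0xB14C8C -> emit B1 4C 8C, reset; bytes_emitted=3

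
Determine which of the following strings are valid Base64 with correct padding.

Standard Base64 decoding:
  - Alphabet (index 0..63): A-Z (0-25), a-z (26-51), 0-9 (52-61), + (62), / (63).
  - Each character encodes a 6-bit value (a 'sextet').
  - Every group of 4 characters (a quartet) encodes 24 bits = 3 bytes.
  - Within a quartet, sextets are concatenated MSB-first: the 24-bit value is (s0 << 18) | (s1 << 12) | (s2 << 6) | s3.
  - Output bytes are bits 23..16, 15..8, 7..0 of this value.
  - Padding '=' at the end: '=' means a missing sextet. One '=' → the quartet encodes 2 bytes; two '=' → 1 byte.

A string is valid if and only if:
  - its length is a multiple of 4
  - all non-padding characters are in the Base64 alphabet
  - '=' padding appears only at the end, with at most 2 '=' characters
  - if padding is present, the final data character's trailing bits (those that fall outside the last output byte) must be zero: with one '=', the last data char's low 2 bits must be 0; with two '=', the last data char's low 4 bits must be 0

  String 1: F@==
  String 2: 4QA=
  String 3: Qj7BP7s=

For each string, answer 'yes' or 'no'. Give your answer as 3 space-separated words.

Answer: no yes yes

Derivation:
String 1: 'F@==' → invalid (bad char(s): ['@'])
String 2: '4QA=' → valid
String 3: 'Qj7BP7s=' → valid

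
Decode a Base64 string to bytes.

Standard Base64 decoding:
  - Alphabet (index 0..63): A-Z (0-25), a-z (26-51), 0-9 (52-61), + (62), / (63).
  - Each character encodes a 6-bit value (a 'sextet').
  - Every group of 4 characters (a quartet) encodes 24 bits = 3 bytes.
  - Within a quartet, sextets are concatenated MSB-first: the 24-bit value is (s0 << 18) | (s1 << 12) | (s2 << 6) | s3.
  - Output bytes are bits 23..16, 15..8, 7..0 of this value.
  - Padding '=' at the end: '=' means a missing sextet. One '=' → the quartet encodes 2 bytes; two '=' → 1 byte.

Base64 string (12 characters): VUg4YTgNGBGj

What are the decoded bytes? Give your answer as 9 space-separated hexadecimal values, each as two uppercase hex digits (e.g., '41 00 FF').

After char 0 ('V'=21): chars_in_quartet=1 acc=0x15 bytes_emitted=0
After char 1 ('U'=20): chars_in_quartet=2 acc=0x554 bytes_emitted=0
After char 2 ('g'=32): chars_in_quartet=3 acc=0x15520 bytes_emitted=0
After char 3 ('4'=56): chars_in_quartet=4 acc=0x554838 -> emit 55 48 38, reset; bytes_emitted=3
After char 4 ('Y'=24): chars_in_quartet=1 acc=0x18 bytes_emitted=3
After char 5 ('T'=19): chars_in_quartet=2 acc=0x613 bytes_emitted=3
After char 6 ('g'=32): chars_in_quartet=3 acc=0x184E0 bytes_emitted=3
After char 7 ('N'=13): chars_in_quartet=4 acc=0x61380D -> emit 61 38 0D, reset; bytes_emitted=6
After char 8 ('G'=6): chars_in_quartet=1 acc=0x6 bytes_emitted=6
After char 9 ('B'=1): chars_in_quartet=2 acc=0x181 bytes_emitted=6
After char 10 ('G'=6): chars_in_quartet=3 acc=0x6046 bytes_emitted=6
After char 11 ('j'=35): chars_in_quartet=4 acc=0x1811A3 -> emit 18 11 A3, reset; bytes_emitted=9

Answer: 55 48 38 61 38 0D 18 11 A3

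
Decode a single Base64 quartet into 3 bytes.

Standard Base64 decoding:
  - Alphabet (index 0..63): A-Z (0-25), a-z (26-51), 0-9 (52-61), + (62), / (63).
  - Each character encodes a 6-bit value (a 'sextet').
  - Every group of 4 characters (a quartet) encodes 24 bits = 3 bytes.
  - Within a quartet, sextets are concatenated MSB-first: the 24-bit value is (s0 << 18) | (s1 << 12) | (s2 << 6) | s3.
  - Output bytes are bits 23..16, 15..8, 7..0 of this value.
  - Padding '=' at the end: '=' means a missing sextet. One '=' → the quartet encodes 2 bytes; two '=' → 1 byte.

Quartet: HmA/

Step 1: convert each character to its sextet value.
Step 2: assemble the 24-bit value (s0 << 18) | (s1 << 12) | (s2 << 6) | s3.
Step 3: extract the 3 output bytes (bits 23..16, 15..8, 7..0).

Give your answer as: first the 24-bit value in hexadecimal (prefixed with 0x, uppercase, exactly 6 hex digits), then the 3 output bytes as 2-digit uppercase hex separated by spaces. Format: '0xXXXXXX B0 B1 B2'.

Answer: 0x1E603F 1E 60 3F

Derivation:
Sextets: H=7, m=38, A=0, /=63
24-bit: (7<<18) | (38<<12) | (0<<6) | 63
      = 0x1C0000 | 0x026000 | 0x000000 | 0x00003F
      = 0x1E603F
Bytes: (v>>16)&0xFF=1E, (v>>8)&0xFF=60, v&0xFF=3F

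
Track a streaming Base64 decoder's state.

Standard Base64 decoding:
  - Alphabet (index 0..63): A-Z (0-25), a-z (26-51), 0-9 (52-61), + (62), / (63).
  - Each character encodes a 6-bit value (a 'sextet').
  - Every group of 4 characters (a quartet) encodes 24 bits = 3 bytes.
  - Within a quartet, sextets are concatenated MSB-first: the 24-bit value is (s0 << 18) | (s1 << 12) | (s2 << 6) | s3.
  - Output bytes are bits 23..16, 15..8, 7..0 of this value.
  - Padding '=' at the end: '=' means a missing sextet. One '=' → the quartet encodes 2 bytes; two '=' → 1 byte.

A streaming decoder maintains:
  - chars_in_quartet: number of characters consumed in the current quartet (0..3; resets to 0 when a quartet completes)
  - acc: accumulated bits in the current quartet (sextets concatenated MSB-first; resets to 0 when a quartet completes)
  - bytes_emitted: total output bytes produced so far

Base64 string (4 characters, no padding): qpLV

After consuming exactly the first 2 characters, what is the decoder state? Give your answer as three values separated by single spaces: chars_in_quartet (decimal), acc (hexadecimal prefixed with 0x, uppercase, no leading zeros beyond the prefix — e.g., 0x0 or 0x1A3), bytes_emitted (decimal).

Answer: 2 0xAA9 0

Derivation:
After char 0 ('q'=42): chars_in_quartet=1 acc=0x2A bytes_emitted=0
After char 1 ('p'=41): chars_in_quartet=2 acc=0xAA9 bytes_emitted=0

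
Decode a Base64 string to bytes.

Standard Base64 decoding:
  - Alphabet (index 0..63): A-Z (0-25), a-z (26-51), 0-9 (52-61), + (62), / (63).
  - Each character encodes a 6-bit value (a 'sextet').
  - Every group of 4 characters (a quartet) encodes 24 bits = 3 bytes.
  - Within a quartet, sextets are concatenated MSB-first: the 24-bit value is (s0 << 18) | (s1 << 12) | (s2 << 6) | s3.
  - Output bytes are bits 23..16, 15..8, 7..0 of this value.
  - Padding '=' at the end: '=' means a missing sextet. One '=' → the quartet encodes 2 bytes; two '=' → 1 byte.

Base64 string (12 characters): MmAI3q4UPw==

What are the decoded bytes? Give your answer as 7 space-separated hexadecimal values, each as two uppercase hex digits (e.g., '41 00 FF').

Answer: 32 60 08 DE AE 14 3F

Derivation:
After char 0 ('M'=12): chars_in_quartet=1 acc=0xC bytes_emitted=0
After char 1 ('m'=38): chars_in_quartet=2 acc=0x326 bytes_emitted=0
After char 2 ('A'=0): chars_in_quartet=3 acc=0xC980 bytes_emitted=0
After char 3 ('I'=8): chars_in_quartet=4 acc=0x326008 -> emit 32 60 08, reset; bytes_emitted=3
After char 4 ('3'=55): chars_in_quartet=1 acc=0x37 bytes_emitted=3
After char 5 ('q'=42): chars_in_quartet=2 acc=0xDEA bytes_emitted=3
After char 6 ('4'=56): chars_in_quartet=3 acc=0x37AB8 bytes_emitted=3
After char 7 ('U'=20): chars_in_quartet=4 acc=0xDEAE14 -> emit DE AE 14, reset; bytes_emitted=6
After char 8 ('P'=15): chars_in_quartet=1 acc=0xF bytes_emitted=6
After char 9 ('w'=48): chars_in_quartet=2 acc=0x3F0 bytes_emitted=6
Padding '==': partial quartet acc=0x3F0 -> emit 3F; bytes_emitted=7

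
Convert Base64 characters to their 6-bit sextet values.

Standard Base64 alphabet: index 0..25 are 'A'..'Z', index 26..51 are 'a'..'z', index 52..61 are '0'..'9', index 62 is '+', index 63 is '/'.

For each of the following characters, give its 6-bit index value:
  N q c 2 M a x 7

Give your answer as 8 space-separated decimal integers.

'N': A..Z range, ord('N') − ord('A') = 13
'q': a..z range, 26 + ord('q') − ord('a') = 42
'c': a..z range, 26 + ord('c') − ord('a') = 28
'2': 0..9 range, 52 + ord('2') − ord('0') = 54
'M': A..Z range, ord('M') − ord('A') = 12
'a': a..z range, 26 + ord('a') − ord('a') = 26
'x': a..z range, 26 + ord('x') − ord('a') = 49
'7': 0..9 range, 52 + ord('7') − ord('0') = 59

Answer: 13 42 28 54 12 26 49 59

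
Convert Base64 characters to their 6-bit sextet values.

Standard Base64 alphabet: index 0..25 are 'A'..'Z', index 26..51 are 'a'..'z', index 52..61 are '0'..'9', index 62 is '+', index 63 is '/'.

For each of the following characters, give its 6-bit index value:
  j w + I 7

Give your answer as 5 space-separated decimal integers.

Answer: 35 48 62 8 59

Derivation:
'j': a..z range, 26 + ord('j') − ord('a') = 35
'w': a..z range, 26 + ord('w') − ord('a') = 48
'+': index 62
'I': A..Z range, ord('I') − ord('A') = 8
'7': 0..9 range, 52 + ord('7') − ord('0') = 59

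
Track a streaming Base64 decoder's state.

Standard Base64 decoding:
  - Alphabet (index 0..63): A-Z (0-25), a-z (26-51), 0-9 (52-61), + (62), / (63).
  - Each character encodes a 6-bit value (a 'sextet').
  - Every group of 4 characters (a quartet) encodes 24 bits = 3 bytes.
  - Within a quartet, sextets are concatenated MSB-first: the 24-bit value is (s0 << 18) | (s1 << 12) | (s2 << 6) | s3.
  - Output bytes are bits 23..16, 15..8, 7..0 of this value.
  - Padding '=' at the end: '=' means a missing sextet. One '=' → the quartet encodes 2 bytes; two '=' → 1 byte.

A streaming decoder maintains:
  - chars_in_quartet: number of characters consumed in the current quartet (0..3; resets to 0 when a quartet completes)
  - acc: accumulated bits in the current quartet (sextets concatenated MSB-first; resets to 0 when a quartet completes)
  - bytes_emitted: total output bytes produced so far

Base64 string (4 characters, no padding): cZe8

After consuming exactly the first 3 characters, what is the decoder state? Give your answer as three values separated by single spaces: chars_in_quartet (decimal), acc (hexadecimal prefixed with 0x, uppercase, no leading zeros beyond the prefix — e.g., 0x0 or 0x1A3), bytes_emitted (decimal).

After char 0 ('c'=28): chars_in_quartet=1 acc=0x1C bytes_emitted=0
After char 1 ('Z'=25): chars_in_quartet=2 acc=0x719 bytes_emitted=0
After char 2 ('e'=30): chars_in_quartet=3 acc=0x1C65E bytes_emitted=0

Answer: 3 0x1C65E 0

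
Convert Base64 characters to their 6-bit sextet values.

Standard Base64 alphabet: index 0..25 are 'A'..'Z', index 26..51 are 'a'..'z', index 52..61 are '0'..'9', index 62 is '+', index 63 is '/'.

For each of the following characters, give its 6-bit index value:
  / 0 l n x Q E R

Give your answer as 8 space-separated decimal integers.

'/': index 63
'0': 0..9 range, 52 + ord('0') − ord('0') = 52
'l': a..z range, 26 + ord('l') − ord('a') = 37
'n': a..z range, 26 + ord('n') − ord('a') = 39
'x': a..z range, 26 + ord('x') − ord('a') = 49
'Q': A..Z range, ord('Q') − ord('A') = 16
'E': A..Z range, ord('E') − ord('A') = 4
'R': A..Z range, ord('R') − ord('A') = 17

Answer: 63 52 37 39 49 16 4 17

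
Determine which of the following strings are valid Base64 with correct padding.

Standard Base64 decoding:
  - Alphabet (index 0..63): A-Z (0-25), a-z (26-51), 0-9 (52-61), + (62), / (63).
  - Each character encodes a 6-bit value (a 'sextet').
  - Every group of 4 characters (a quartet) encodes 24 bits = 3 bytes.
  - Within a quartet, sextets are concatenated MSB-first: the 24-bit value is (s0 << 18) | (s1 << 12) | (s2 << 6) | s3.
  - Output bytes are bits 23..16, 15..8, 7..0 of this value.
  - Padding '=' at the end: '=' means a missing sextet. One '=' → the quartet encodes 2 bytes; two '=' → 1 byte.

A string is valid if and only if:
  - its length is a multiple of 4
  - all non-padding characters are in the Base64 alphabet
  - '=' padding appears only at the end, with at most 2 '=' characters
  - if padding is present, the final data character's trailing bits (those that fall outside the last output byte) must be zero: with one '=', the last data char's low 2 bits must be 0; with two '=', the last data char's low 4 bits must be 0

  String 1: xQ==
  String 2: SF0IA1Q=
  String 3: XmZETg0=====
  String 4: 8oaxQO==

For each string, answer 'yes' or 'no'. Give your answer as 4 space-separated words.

String 1: 'xQ==' → valid
String 2: 'SF0IA1Q=' → valid
String 3: 'XmZETg0=====' → invalid (5 pad chars (max 2))
String 4: '8oaxQO==' → invalid (bad trailing bits)

Answer: yes yes no no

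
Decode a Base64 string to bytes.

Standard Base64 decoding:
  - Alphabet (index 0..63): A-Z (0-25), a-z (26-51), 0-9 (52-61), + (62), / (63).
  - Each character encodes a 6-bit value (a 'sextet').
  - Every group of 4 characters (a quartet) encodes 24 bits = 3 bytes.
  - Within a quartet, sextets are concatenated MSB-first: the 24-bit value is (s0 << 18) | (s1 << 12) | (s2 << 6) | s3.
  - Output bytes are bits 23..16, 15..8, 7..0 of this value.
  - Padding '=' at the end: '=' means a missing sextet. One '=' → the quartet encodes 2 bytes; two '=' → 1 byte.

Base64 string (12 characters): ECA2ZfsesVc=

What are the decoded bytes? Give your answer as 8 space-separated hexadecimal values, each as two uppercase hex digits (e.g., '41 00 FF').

After char 0 ('E'=4): chars_in_quartet=1 acc=0x4 bytes_emitted=0
After char 1 ('C'=2): chars_in_quartet=2 acc=0x102 bytes_emitted=0
After char 2 ('A'=0): chars_in_quartet=3 acc=0x4080 bytes_emitted=0
After char 3 ('2'=54): chars_in_quartet=4 acc=0x102036 -> emit 10 20 36, reset; bytes_emitted=3
After char 4 ('Z'=25): chars_in_quartet=1 acc=0x19 bytes_emitted=3
After char 5 ('f'=31): chars_in_quartet=2 acc=0x65F bytes_emitted=3
After char 6 ('s'=44): chars_in_quartet=3 acc=0x197EC bytes_emitted=3
After char 7 ('e'=30): chars_in_quartet=4 acc=0x65FB1E -> emit 65 FB 1E, reset; bytes_emitted=6
After char 8 ('s'=44): chars_in_quartet=1 acc=0x2C bytes_emitted=6
After char 9 ('V'=21): chars_in_quartet=2 acc=0xB15 bytes_emitted=6
After char 10 ('c'=28): chars_in_quartet=3 acc=0x2C55C bytes_emitted=6
Padding '=': partial quartet acc=0x2C55C -> emit B1 57; bytes_emitted=8

Answer: 10 20 36 65 FB 1E B1 57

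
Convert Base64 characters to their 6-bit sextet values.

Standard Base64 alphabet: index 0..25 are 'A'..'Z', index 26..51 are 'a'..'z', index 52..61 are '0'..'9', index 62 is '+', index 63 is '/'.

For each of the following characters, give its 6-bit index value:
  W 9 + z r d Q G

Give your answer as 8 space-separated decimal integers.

'W': A..Z range, ord('W') − ord('A') = 22
'9': 0..9 range, 52 + ord('9') − ord('0') = 61
'+': index 62
'z': a..z range, 26 + ord('z') − ord('a') = 51
'r': a..z range, 26 + ord('r') − ord('a') = 43
'd': a..z range, 26 + ord('d') − ord('a') = 29
'Q': A..Z range, ord('Q') − ord('A') = 16
'G': A..Z range, ord('G') − ord('A') = 6

Answer: 22 61 62 51 43 29 16 6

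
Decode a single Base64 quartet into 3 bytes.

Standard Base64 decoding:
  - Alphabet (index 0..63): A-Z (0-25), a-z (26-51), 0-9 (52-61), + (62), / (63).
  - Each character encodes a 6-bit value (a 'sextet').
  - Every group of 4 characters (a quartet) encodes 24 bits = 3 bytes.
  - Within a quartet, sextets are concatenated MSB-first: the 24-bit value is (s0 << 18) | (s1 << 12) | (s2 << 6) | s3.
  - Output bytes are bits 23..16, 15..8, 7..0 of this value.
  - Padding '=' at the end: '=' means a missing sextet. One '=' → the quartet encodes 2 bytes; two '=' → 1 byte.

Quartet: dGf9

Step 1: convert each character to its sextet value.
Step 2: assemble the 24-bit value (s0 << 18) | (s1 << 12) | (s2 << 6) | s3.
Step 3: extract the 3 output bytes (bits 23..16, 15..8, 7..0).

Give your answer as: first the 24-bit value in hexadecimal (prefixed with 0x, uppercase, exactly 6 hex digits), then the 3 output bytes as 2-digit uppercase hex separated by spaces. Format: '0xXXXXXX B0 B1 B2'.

Answer: 0x7467FD 74 67 FD

Derivation:
Sextets: d=29, G=6, f=31, 9=61
24-bit: (29<<18) | (6<<12) | (31<<6) | 61
      = 0x740000 | 0x006000 | 0x0007C0 | 0x00003D
      = 0x7467FD
Bytes: (v>>16)&0xFF=74, (v>>8)&0xFF=67, v&0xFF=FD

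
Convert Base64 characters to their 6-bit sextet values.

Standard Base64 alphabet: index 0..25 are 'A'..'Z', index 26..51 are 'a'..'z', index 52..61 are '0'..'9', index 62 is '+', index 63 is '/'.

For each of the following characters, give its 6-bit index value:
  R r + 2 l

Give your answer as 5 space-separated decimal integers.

Answer: 17 43 62 54 37

Derivation:
'R': A..Z range, ord('R') − ord('A') = 17
'r': a..z range, 26 + ord('r') − ord('a') = 43
'+': index 62
'2': 0..9 range, 52 + ord('2') − ord('0') = 54
'l': a..z range, 26 + ord('l') − ord('a') = 37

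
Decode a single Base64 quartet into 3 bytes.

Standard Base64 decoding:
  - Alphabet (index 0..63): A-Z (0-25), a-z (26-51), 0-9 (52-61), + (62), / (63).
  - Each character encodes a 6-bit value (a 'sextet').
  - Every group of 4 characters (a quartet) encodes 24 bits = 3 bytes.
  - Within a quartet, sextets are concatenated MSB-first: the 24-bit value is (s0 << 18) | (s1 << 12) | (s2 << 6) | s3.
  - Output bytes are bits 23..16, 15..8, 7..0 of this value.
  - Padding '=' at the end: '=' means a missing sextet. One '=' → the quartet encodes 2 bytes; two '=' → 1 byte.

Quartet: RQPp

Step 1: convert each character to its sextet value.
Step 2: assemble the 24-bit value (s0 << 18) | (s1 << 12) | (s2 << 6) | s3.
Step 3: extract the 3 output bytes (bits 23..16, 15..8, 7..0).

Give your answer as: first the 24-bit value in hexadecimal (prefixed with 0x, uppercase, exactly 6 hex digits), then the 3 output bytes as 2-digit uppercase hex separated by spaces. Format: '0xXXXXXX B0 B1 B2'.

Sextets: R=17, Q=16, P=15, p=41
24-bit: (17<<18) | (16<<12) | (15<<6) | 41
      = 0x440000 | 0x010000 | 0x0003C0 | 0x000029
      = 0x4503E9
Bytes: (v>>16)&0xFF=45, (v>>8)&0xFF=03, v&0xFF=E9

Answer: 0x4503E9 45 03 E9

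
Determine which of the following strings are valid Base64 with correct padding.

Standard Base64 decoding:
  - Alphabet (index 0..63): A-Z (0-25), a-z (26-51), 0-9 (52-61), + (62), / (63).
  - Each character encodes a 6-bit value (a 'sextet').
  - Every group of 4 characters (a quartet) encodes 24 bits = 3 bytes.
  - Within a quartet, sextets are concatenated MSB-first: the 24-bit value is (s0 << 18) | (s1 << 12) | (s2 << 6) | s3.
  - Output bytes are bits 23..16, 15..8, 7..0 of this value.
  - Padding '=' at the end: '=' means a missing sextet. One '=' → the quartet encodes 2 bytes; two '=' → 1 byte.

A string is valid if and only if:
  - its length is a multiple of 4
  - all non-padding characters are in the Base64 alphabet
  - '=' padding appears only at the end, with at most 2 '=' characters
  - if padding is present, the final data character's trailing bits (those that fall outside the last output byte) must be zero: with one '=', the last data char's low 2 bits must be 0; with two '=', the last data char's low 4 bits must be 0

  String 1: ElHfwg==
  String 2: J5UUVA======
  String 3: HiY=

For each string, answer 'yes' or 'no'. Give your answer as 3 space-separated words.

Answer: yes no yes

Derivation:
String 1: 'ElHfwg==' → valid
String 2: 'J5UUVA======' → invalid (6 pad chars (max 2))
String 3: 'HiY=' → valid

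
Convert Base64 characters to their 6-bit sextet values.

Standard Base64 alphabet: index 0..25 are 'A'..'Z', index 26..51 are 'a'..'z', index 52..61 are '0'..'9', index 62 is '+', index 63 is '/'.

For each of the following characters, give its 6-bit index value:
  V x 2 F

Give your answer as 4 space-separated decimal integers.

'V': A..Z range, ord('V') − ord('A') = 21
'x': a..z range, 26 + ord('x') − ord('a') = 49
'2': 0..9 range, 52 + ord('2') − ord('0') = 54
'F': A..Z range, ord('F') − ord('A') = 5

Answer: 21 49 54 5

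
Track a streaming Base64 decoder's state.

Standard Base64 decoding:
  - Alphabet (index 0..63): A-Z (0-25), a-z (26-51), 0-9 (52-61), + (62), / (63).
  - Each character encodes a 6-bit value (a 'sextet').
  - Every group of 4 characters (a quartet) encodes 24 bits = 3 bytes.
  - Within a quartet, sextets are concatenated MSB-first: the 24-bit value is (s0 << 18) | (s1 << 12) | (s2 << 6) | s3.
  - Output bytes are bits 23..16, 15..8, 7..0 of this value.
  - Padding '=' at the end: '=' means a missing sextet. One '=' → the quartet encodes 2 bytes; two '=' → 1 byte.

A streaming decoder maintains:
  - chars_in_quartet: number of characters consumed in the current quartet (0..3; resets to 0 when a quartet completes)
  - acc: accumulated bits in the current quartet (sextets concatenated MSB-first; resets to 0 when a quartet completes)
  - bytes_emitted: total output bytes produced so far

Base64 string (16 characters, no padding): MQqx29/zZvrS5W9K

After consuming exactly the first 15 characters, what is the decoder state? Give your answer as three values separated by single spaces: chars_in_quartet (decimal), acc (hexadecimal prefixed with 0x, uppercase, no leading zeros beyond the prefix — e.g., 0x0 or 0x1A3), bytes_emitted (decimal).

After char 0 ('M'=12): chars_in_quartet=1 acc=0xC bytes_emitted=0
After char 1 ('Q'=16): chars_in_quartet=2 acc=0x310 bytes_emitted=0
After char 2 ('q'=42): chars_in_quartet=3 acc=0xC42A bytes_emitted=0
After char 3 ('x'=49): chars_in_quartet=4 acc=0x310AB1 -> emit 31 0A B1, reset; bytes_emitted=3
After char 4 ('2'=54): chars_in_quartet=1 acc=0x36 bytes_emitted=3
After char 5 ('9'=61): chars_in_quartet=2 acc=0xDBD bytes_emitted=3
After char 6 ('/'=63): chars_in_quartet=3 acc=0x36F7F bytes_emitted=3
After char 7 ('z'=51): chars_in_quartet=4 acc=0xDBDFF3 -> emit DB DF F3, reset; bytes_emitted=6
After char 8 ('Z'=25): chars_in_quartet=1 acc=0x19 bytes_emitted=6
After char 9 ('v'=47): chars_in_quartet=2 acc=0x66F bytes_emitted=6
After char 10 ('r'=43): chars_in_quartet=3 acc=0x19BEB bytes_emitted=6
After char 11 ('S'=18): chars_in_quartet=4 acc=0x66FAD2 -> emit 66 FA D2, reset; bytes_emitted=9
After char 12 ('5'=57): chars_in_quartet=1 acc=0x39 bytes_emitted=9
After char 13 ('W'=22): chars_in_quartet=2 acc=0xE56 bytes_emitted=9
After char 14 ('9'=61): chars_in_quartet=3 acc=0x395BD bytes_emitted=9

Answer: 3 0x395BD 9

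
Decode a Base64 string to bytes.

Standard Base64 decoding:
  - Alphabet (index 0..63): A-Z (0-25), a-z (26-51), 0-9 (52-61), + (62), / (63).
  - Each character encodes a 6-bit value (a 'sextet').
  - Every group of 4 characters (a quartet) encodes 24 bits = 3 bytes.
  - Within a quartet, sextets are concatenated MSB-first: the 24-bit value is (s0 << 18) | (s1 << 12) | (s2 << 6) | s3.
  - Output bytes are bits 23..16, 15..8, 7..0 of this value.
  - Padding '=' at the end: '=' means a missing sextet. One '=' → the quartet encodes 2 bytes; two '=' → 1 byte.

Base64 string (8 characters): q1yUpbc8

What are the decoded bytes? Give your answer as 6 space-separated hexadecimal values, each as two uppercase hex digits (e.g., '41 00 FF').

Answer: AB 5C 94 A5 B7 3C

Derivation:
After char 0 ('q'=42): chars_in_quartet=1 acc=0x2A bytes_emitted=0
After char 1 ('1'=53): chars_in_quartet=2 acc=0xAB5 bytes_emitted=0
After char 2 ('y'=50): chars_in_quartet=3 acc=0x2AD72 bytes_emitted=0
After char 3 ('U'=20): chars_in_quartet=4 acc=0xAB5C94 -> emit AB 5C 94, reset; bytes_emitted=3
After char 4 ('p'=41): chars_in_quartet=1 acc=0x29 bytes_emitted=3
After char 5 ('b'=27): chars_in_quartet=2 acc=0xA5B bytes_emitted=3
After char 6 ('c'=28): chars_in_quartet=3 acc=0x296DC bytes_emitted=3
After char 7 ('8'=60): chars_in_quartet=4 acc=0xA5B73C -> emit A5 B7 3C, reset; bytes_emitted=6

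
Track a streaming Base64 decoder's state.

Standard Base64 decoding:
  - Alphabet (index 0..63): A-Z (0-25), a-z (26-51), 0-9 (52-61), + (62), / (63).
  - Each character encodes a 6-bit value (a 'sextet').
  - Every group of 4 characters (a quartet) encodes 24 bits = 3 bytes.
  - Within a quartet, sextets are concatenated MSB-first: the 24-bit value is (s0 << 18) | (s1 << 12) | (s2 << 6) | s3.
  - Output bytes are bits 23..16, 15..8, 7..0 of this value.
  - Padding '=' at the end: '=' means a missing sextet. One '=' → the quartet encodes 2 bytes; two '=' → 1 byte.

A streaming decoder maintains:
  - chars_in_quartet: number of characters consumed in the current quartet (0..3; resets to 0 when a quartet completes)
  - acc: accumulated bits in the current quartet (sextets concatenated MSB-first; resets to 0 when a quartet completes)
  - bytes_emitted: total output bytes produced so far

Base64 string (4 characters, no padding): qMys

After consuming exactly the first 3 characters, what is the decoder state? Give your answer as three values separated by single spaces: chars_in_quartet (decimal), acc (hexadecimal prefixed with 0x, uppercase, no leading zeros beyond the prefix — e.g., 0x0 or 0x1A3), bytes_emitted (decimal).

After char 0 ('q'=42): chars_in_quartet=1 acc=0x2A bytes_emitted=0
After char 1 ('M'=12): chars_in_quartet=2 acc=0xA8C bytes_emitted=0
After char 2 ('y'=50): chars_in_quartet=3 acc=0x2A332 bytes_emitted=0

Answer: 3 0x2A332 0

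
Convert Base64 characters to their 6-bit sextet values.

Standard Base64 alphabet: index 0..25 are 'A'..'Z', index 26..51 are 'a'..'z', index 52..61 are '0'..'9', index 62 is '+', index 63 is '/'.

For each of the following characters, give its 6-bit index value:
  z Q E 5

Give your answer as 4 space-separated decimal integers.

Answer: 51 16 4 57

Derivation:
'z': a..z range, 26 + ord('z') − ord('a') = 51
'Q': A..Z range, ord('Q') − ord('A') = 16
'E': A..Z range, ord('E') − ord('A') = 4
'5': 0..9 range, 52 + ord('5') − ord('0') = 57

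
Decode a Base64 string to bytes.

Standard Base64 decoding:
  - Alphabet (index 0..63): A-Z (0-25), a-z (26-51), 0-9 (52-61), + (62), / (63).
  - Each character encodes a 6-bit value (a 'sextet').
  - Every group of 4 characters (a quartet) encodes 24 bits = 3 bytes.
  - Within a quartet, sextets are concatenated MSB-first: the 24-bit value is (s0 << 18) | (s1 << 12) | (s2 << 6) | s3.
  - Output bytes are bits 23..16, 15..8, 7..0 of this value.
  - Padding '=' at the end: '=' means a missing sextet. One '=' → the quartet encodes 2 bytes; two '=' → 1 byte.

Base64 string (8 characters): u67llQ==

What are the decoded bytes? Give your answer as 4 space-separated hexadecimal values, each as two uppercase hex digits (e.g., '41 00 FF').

Answer: BB AE E5 95

Derivation:
After char 0 ('u'=46): chars_in_quartet=1 acc=0x2E bytes_emitted=0
After char 1 ('6'=58): chars_in_quartet=2 acc=0xBBA bytes_emitted=0
After char 2 ('7'=59): chars_in_quartet=3 acc=0x2EEBB bytes_emitted=0
After char 3 ('l'=37): chars_in_quartet=4 acc=0xBBAEE5 -> emit BB AE E5, reset; bytes_emitted=3
After char 4 ('l'=37): chars_in_quartet=1 acc=0x25 bytes_emitted=3
After char 5 ('Q'=16): chars_in_quartet=2 acc=0x950 bytes_emitted=3
Padding '==': partial quartet acc=0x950 -> emit 95; bytes_emitted=4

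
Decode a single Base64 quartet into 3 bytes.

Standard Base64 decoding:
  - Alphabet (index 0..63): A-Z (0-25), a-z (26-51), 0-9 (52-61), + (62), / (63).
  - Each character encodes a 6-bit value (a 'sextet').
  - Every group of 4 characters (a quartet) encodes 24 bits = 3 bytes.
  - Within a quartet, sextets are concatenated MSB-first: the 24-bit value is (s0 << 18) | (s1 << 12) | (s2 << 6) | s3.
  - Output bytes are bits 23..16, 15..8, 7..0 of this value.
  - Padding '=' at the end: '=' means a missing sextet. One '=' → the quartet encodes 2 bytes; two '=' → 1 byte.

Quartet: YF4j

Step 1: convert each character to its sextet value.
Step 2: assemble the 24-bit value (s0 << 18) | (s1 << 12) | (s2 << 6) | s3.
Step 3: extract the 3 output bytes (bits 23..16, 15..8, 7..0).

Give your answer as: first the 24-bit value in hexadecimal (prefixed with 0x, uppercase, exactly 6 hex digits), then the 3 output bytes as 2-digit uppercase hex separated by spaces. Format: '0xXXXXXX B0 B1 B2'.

Answer: 0x605E23 60 5E 23

Derivation:
Sextets: Y=24, F=5, 4=56, j=35
24-bit: (24<<18) | (5<<12) | (56<<6) | 35
      = 0x600000 | 0x005000 | 0x000E00 | 0x000023
      = 0x605E23
Bytes: (v>>16)&0xFF=60, (v>>8)&0xFF=5E, v&0xFF=23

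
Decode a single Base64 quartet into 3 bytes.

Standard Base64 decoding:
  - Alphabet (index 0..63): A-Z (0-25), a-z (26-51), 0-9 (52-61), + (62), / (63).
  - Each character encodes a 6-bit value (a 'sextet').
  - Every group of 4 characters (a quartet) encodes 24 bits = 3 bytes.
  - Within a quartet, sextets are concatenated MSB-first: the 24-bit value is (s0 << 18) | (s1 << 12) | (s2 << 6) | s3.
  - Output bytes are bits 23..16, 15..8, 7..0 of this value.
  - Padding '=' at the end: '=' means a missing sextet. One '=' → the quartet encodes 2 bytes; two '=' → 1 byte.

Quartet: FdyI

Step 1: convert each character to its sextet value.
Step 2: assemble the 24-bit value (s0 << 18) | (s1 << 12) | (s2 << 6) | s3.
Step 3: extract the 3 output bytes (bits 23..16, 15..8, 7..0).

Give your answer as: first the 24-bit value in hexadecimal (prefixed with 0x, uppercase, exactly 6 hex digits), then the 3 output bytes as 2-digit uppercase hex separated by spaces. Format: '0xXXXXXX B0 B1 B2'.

Answer: 0x15DC88 15 DC 88

Derivation:
Sextets: F=5, d=29, y=50, I=8
24-bit: (5<<18) | (29<<12) | (50<<6) | 8
      = 0x140000 | 0x01D000 | 0x000C80 | 0x000008
      = 0x15DC88
Bytes: (v>>16)&0xFF=15, (v>>8)&0xFF=DC, v&0xFF=88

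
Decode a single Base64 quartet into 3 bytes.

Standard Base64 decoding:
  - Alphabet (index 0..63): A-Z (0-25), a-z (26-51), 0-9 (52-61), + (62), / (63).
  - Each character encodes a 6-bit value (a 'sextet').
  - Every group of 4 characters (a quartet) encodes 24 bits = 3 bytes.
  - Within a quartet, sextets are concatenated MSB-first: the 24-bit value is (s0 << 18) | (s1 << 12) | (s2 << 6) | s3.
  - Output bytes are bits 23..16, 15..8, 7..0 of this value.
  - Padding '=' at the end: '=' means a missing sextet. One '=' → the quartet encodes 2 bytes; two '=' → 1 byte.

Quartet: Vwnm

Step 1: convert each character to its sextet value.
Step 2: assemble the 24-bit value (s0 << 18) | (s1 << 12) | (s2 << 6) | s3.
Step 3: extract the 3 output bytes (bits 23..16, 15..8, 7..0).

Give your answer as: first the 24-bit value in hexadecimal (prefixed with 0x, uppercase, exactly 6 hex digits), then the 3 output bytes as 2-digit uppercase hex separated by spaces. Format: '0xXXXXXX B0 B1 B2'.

Sextets: V=21, w=48, n=39, m=38
24-bit: (21<<18) | (48<<12) | (39<<6) | 38
      = 0x540000 | 0x030000 | 0x0009C0 | 0x000026
      = 0x5709E6
Bytes: (v>>16)&0xFF=57, (v>>8)&0xFF=09, v&0xFF=E6

Answer: 0x5709E6 57 09 E6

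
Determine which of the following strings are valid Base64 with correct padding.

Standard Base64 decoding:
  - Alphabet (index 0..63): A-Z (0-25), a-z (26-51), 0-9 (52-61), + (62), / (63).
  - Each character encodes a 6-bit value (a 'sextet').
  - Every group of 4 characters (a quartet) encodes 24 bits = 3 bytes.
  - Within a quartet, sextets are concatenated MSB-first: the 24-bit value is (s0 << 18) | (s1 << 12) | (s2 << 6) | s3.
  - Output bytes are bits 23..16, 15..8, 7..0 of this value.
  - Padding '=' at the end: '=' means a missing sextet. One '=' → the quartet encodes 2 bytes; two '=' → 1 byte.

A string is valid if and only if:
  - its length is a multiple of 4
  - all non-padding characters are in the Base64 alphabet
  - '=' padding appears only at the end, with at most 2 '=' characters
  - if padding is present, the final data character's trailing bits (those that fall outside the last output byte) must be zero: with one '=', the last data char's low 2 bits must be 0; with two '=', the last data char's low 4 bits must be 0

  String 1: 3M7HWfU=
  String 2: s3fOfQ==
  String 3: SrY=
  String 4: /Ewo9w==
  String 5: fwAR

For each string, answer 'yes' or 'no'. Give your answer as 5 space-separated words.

String 1: '3M7HWfU=' → valid
String 2: 's3fOfQ==' → valid
String 3: 'SrY=' → valid
String 4: '/Ewo9w==' → valid
String 5: 'fwAR' → valid

Answer: yes yes yes yes yes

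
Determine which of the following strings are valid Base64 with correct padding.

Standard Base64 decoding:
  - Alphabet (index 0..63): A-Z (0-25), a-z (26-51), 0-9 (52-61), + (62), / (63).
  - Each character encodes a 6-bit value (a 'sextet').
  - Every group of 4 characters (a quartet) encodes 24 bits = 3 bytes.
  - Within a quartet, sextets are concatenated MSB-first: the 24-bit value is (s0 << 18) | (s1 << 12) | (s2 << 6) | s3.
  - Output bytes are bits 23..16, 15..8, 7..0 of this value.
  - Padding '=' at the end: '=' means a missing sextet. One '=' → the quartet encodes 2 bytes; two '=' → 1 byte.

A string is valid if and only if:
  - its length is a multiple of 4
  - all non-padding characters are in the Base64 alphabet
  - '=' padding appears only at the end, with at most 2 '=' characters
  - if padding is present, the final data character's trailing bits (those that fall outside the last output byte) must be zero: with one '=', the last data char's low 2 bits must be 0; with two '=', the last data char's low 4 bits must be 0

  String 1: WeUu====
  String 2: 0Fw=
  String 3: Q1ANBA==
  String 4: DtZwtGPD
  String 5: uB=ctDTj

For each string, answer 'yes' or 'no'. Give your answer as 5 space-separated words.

String 1: 'WeUu====' → invalid (4 pad chars (max 2))
String 2: '0Fw=' → valid
String 3: 'Q1ANBA==' → valid
String 4: 'DtZwtGPD' → valid
String 5: 'uB=ctDTj' → invalid (bad char(s): ['=']; '=' in middle)

Answer: no yes yes yes no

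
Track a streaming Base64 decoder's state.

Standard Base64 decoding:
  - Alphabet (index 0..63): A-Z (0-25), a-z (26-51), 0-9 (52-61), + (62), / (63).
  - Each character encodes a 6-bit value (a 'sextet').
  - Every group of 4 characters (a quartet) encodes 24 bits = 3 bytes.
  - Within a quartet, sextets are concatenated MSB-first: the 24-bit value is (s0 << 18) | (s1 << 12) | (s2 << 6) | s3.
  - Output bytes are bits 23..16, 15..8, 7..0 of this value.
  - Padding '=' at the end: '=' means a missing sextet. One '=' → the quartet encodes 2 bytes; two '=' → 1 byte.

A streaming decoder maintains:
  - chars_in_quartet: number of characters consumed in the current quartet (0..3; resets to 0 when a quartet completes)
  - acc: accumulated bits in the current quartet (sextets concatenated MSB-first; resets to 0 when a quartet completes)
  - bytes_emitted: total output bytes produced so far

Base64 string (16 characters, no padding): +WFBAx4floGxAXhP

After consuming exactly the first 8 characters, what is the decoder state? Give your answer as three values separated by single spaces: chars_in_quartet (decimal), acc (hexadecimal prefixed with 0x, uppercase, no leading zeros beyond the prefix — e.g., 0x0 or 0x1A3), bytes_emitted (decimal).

Answer: 0 0x0 6

Derivation:
After char 0 ('+'=62): chars_in_quartet=1 acc=0x3E bytes_emitted=0
After char 1 ('W'=22): chars_in_quartet=2 acc=0xF96 bytes_emitted=0
After char 2 ('F'=5): chars_in_quartet=3 acc=0x3E585 bytes_emitted=0
After char 3 ('B'=1): chars_in_quartet=4 acc=0xF96141 -> emit F9 61 41, reset; bytes_emitted=3
After char 4 ('A'=0): chars_in_quartet=1 acc=0x0 bytes_emitted=3
After char 5 ('x'=49): chars_in_quartet=2 acc=0x31 bytes_emitted=3
After char 6 ('4'=56): chars_in_quartet=3 acc=0xC78 bytes_emitted=3
After char 7 ('f'=31): chars_in_quartet=4 acc=0x31E1F -> emit 03 1E 1F, reset; bytes_emitted=6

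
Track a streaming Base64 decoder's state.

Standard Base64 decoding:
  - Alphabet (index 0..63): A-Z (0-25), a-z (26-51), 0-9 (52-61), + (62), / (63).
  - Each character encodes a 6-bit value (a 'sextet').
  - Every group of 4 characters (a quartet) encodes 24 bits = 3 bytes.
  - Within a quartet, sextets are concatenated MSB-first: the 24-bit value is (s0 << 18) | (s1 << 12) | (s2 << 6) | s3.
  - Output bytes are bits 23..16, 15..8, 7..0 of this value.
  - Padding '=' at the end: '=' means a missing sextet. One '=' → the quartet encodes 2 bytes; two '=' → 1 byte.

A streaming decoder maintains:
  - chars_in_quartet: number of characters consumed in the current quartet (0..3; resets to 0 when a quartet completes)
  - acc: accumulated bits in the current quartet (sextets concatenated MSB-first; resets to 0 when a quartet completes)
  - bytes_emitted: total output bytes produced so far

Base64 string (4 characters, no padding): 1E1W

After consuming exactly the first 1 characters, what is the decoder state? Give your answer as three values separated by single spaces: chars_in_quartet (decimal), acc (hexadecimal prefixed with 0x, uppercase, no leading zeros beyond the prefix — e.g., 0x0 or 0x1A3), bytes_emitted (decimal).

Answer: 1 0x35 0

Derivation:
After char 0 ('1'=53): chars_in_quartet=1 acc=0x35 bytes_emitted=0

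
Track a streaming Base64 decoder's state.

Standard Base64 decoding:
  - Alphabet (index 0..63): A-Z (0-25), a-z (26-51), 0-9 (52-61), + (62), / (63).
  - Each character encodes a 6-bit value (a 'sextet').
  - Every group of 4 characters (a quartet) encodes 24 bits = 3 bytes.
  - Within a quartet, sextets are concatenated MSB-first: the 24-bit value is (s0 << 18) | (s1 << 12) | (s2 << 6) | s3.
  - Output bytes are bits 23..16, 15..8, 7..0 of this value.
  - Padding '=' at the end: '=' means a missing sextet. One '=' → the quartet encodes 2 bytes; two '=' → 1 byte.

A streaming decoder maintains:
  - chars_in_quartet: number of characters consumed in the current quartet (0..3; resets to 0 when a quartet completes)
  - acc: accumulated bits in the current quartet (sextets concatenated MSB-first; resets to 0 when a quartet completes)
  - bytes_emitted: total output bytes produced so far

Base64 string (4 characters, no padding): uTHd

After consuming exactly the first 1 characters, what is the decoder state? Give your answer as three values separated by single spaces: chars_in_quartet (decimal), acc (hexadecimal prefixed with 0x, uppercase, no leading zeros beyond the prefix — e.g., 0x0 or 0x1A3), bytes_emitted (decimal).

After char 0 ('u'=46): chars_in_quartet=1 acc=0x2E bytes_emitted=0

Answer: 1 0x2E 0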